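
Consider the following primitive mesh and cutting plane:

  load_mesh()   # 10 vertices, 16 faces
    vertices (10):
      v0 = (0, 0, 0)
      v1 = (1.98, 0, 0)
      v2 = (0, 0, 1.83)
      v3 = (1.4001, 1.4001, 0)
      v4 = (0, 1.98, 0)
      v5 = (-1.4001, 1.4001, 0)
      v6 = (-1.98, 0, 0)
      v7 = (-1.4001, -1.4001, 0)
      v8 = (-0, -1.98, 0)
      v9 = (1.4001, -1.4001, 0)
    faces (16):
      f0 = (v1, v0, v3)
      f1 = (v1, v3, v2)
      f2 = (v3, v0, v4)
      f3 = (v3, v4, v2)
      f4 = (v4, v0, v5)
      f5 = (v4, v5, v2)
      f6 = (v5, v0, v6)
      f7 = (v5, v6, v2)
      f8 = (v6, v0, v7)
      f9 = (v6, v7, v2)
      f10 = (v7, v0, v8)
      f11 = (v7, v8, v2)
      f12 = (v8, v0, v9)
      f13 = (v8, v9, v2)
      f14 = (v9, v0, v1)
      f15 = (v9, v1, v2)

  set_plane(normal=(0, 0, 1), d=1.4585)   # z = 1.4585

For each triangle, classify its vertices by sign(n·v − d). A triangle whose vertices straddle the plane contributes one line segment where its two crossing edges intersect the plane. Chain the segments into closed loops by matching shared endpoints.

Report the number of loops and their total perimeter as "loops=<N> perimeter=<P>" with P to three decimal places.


loops=1 perimeter=2.461

Straddling triangles (8 of 16):
  (v1,v3,v2) [--+] → (0.284228, 0.284228, 1.4585)–(0.401951, 0, 1.4585)  len=0.3076
  (v3,v4,v2) [--+] → (0, 0.401951, 1.4585)–(0.284228, 0.284228, 1.4585)  len=0.3076
  (v4,v5,v2) [--+] → (-0.284228, 0.284228, 1.4585)–(0, 0.401951, 1.4585)  len=0.3076
  (v5,v6,v2) [--+] → (-0.401951, 0, 1.4585)–(-0.284228, 0.284228, 1.4585)  len=0.3076
  (v6,v7,v2) [--+] → (-0.284228, -0.284228, 1.4585)–(-0.401951, 0, 1.4585)  len=0.3076
  (v7,v8,v2) [--+] → (0, -0.401951, 1.4585)–(-0.284228, -0.284228, 1.4585)  len=0.3076
  (v8,v9,v2) [--+] → (0.284228, -0.284228, 1.4585)–(0, -0.401951, 1.4585)  len=0.3076
  (v9,v1,v2) [--+] → (0.401951, 0, 1.4585)–(0.284228, -0.284228, 1.4585)  len=0.3076

Chained into 1 loop(s):
  loop 1: 8 segments, perimeter = 2.4611
Total perimeter = 2.461


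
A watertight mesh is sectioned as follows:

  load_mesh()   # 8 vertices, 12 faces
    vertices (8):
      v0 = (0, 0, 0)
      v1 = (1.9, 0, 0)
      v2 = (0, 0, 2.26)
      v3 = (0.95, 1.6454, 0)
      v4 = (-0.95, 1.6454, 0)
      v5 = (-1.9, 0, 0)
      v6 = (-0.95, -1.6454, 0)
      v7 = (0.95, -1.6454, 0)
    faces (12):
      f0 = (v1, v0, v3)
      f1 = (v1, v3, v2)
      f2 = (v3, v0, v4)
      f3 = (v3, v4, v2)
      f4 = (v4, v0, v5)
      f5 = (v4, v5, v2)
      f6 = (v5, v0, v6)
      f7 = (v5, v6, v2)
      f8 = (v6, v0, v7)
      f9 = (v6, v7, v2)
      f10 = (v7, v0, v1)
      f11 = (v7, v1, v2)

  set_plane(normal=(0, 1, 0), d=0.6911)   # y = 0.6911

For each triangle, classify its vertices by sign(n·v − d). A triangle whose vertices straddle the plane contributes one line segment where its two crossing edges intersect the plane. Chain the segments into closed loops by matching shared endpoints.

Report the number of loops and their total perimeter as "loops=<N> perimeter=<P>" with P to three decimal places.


Straddling triangles (6 of 12):
  (v1,v0,v3) [--+] → (0.399018, 0.6911, 0)–(1.50098, 0.6911, 0)  len=1.1020
  (v1,v3,v2) [-+-] → (1.50098, 0.6911, 0)–(0.399018, 0.6911, 1.31076)  len=1.7124
  (v3,v0,v4) [+-+] → (0.399018, 0.6911, 0)–(-0.399018, 0.6911, 0)  len=0.7980
  (v3,v4,v2) [++-] → (-0.399018, 0.6911, 1.31076)–(0.399018, 0.6911, 1.31076)  len=0.7980
  (v4,v0,v5) [+--] → (-0.399018, 0.6911, 0)–(-1.50098, 0.6911, 0)  len=1.1020
  (v4,v5,v2) [+--] → (-1.50098, 0.6911, 0)–(-0.399018, 0.6911, 1.31076)  len=1.7124

Chained into 1 loop(s):
  loop 1: 6 segments, perimeter = 7.2249
Total perimeter = 7.225

loops=1 perimeter=7.225


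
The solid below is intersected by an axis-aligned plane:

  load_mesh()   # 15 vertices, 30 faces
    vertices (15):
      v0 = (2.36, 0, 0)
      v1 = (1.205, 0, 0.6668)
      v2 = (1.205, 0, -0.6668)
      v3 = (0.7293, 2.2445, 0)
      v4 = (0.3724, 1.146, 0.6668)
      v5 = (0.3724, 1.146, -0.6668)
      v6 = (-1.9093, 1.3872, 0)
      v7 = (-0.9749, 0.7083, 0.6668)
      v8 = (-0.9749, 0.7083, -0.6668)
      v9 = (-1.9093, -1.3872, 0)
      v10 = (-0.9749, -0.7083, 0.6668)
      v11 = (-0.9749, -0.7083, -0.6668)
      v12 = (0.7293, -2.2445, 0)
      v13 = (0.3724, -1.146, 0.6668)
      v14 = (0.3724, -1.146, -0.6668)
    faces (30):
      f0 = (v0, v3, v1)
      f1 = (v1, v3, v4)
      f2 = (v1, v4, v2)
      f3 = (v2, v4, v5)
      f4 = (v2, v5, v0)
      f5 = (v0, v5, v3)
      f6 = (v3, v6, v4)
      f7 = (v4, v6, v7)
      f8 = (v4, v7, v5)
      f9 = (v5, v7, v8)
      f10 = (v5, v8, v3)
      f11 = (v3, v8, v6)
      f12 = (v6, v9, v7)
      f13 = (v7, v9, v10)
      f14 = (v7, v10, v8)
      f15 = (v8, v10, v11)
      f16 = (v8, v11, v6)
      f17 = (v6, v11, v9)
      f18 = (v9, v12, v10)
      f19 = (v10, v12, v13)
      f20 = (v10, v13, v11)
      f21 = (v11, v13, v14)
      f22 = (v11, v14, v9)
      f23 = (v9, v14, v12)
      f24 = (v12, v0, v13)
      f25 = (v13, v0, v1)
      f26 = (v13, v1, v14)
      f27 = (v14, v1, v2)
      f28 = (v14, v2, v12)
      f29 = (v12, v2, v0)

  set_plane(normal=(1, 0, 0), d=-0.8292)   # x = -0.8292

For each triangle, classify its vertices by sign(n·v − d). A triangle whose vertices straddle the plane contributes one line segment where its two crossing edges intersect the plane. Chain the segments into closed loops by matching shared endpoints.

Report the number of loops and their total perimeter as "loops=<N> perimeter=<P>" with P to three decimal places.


Straddling triangles (12 of 30):
  (v3,v6,v4) [+-+] → (-0.8292, 1.73813, 0)–(-0.8292, 1.27302, 0.315647)  len=0.5621
  (v4,v6,v7) [+--] → (-0.8292, 1.27302, 0.315647)–(-0.8292, 0.755634, 0.6668)  len=0.6253
  (v4,v7,v5) [+-+] → (-0.8292, 0.755634, 0.6668)–(-0.8292, 0.755634, 0.522582)  len=0.1442
  (v5,v7,v8) [+--] → (-0.8292, 0.755634, 0.522582)–(-0.8292, 0.755634, -0.6668)  len=1.1894
  (v5,v8,v3) [+-+] → (-0.8292, 0.755634, -0.6668)–(-0.8292, 0.839637, -0.609792)  len=0.1015
  (v3,v8,v6) [+--] → (-0.8292, 0.839637, -0.609792)–(-0.8292, 1.73813, 0)  len=1.0859
  (v9,v12,v10) [-+-] → (-0.8292, -1.73813, 0)–(-0.8292, -0.839637, 0.609792)  len=1.0859
  (v10,v12,v13) [-++] → (-0.8292, -0.839637, 0.609792)–(-0.8292, -0.755634, 0.6668)  len=0.1015
  (v10,v13,v11) [-+-] → (-0.8292, -0.755634, 0.6668)–(-0.8292, -0.755634, -0.522582)  len=1.1894
  (v11,v13,v14) [-++] → (-0.8292, -0.755634, -0.522582)–(-0.8292, -0.755634, -0.6668)  len=0.1442
  (v11,v14,v9) [-+-] → (-0.8292, -0.755634, -0.6668)–(-0.8292, -1.27302, -0.315647)  len=0.6253
  (v9,v14,v12) [-++] → (-0.8292, -1.27302, -0.315647)–(-0.8292, -1.73813, 0)  len=0.5621

Chained into 2 loop(s):
  loop 1: 6 segments, perimeter = 3.7084
  loop 2: 6 segments, perimeter = 3.7084
Total perimeter = 7.417

loops=2 perimeter=7.417


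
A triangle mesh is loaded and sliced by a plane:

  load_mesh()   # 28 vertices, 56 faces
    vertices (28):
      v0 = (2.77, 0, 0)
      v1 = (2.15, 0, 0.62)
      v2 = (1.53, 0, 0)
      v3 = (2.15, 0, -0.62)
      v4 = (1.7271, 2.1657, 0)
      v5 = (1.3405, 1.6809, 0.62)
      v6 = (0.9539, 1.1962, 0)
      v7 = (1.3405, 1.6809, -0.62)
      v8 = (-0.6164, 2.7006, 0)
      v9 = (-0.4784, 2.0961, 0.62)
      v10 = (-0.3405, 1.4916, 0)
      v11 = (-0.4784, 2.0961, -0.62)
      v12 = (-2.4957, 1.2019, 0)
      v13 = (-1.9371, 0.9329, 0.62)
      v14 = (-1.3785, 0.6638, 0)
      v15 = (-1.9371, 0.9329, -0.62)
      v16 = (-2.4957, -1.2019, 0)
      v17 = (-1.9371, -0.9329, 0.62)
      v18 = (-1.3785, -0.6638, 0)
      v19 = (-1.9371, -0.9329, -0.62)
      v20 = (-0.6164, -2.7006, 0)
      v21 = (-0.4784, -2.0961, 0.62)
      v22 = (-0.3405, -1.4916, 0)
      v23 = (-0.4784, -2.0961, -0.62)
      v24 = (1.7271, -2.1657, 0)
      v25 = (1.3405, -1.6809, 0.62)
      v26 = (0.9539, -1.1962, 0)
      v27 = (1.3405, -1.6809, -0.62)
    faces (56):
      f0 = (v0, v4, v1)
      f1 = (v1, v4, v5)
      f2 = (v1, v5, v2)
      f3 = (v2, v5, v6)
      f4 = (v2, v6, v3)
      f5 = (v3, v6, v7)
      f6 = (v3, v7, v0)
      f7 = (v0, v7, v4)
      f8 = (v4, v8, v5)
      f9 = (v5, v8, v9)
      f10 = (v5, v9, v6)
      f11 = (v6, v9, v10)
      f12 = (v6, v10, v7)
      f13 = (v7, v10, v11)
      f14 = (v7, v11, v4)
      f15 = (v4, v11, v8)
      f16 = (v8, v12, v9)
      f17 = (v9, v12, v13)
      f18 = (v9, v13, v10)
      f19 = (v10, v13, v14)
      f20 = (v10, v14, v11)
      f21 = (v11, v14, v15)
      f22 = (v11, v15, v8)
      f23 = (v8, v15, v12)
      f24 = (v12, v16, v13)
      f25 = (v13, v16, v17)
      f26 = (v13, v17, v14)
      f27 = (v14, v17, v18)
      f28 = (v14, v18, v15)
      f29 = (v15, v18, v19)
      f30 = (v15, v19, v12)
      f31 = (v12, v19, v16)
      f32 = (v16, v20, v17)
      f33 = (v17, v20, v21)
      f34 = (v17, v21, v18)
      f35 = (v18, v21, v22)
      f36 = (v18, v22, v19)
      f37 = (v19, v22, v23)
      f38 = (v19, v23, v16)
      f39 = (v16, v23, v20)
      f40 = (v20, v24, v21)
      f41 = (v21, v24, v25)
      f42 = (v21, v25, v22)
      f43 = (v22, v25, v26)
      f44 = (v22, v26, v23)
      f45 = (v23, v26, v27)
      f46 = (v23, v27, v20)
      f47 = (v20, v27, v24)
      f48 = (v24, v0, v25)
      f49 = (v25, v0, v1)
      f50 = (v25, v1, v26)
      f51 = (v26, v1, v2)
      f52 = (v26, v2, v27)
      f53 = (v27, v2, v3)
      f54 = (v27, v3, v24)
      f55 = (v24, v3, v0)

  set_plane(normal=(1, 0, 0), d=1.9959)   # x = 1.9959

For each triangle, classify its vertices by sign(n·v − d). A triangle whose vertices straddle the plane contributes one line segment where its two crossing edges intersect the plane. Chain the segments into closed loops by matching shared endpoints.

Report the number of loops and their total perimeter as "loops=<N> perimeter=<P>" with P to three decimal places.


loops=1 perimeter=7.137

Straddling triangles (14 of 56):
  (v0,v4,v1) [+-+] → (1.9959, 1.60751, 0)–(1.9959, 0.789157, 0.394079)  len=0.9083
  (v1,v4,v5) [+--] → (1.9959, 0.789157, 0.394079)–(1.9959, 0.319984, 0.62)  len=0.5207
  (v1,v5,v2) [+--] → (1.9959, 0.319984, 0.62)–(1.9959, 0, 0.4659)  len=0.3552
  (v2,v6,v3) [--+] → (1.9959, 0.154113, -0.540122)–(1.9959, 0, -0.4659)  len=0.1711
  (v3,v6,v7) [+--] → (1.9959, 0.154113, -0.540122)–(1.9959, 0.319984, -0.62)  len=0.1841
  (v3,v7,v0) [+-+] → (1.9959, 0.319984, -0.62)–(1.9959, 0.910238, -0.335741)  len=0.6551
  (v0,v7,v4) [+--] → (1.9959, 0.910238, -0.335741)–(1.9959, 1.60751, 0)  len=0.7739
  (v24,v0,v25) [-+-] → (1.9959, -1.60751, 0)–(1.9959, -0.910238, 0.335741)  len=0.7739
  (v25,v0,v1) [-++] → (1.9959, -0.910238, 0.335741)–(1.9959, -0.319984, 0.62)  len=0.6551
  (v25,v1,v26) [-+-] → (1.9959, -0.319984, 0.62)–(1.9959, -0.154113, 0.540122)  len=0.1841
  (v26,v1,v2) [-+-] → (1.9959, -0.154113, 0.540122)–(1.9959, 0, 0.4659)  len=0.1711
  (v27,v2,v3) [--+] → (1.9959, 0, -0.4659)–(1.9959, -0.319984, -0.62)  len=0.3552
  (v27,v3,v24) [-+-] → (1.9959, -0.319984, -0.62)–(1.9959, -0.789157, -0.394079)  len=0.5207
  (v24,v3,v0) [-++] → (1.9959, -0.789157, -0.394079)–(1.9959, -1.60751, 0)  len=0.9083

Chained into 1 loop(s):
  loop 1: 14 segments, perimeter = 7.1367
Total perimeter = 7.137


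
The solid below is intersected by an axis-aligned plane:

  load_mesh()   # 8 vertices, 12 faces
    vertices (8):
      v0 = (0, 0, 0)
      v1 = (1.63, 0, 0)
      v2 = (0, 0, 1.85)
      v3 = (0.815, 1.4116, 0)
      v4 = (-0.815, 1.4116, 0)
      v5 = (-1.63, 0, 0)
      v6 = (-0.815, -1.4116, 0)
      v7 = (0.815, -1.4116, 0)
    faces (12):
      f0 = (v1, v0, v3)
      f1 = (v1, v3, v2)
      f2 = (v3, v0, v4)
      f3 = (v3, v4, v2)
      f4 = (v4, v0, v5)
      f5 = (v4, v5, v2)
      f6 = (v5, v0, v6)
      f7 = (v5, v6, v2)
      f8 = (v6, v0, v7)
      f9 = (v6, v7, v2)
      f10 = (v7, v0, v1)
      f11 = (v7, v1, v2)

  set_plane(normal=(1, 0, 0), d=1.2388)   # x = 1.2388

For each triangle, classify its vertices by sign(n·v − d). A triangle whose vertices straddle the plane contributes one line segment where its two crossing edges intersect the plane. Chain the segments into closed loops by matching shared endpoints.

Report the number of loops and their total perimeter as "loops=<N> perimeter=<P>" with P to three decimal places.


Straddling triangles (4 of 12):
  (v1,v0,v3) [+--] → (1.2388, 0, 0)–(1.2388, 0.677568, 0)  len=0.6776
  (v1,v3,v2) [+--] → (1.2388, 0.677568, 0)–(1.2388, 0, 0.444)  len=0.8101
  (v7,v0,v1) [--+] → (1.2388, 0, 0)–(1.2388, -0.677568, 0)  len=0.6776
  (v7,v1,v2) [-+-] → (1.2388, -0.677568, 0)–(1.2388, 0, 0.444)  len=0.8101

Chained into 1 loop(s):
  loop 1: 4 segments, perimeter = 2.9753
Total perimeter = 2.975

loops=1 perimeter=2.975


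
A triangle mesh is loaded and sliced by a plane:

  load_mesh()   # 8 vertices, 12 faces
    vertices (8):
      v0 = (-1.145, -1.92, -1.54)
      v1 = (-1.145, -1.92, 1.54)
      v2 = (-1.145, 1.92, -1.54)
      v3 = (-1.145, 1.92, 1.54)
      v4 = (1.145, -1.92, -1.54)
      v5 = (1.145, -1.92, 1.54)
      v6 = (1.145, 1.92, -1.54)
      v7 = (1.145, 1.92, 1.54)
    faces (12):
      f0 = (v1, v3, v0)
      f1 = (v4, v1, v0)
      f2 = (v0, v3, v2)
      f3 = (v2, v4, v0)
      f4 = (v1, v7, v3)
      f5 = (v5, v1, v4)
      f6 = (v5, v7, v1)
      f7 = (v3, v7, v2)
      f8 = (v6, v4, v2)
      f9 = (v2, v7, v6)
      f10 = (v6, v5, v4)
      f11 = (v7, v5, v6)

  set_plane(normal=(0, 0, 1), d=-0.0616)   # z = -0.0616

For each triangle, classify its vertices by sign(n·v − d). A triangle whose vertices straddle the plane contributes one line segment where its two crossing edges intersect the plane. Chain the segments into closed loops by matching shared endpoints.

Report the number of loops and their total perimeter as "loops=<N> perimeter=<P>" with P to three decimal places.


Straddling triangles (8 of 12):
  (v1,v3,v0) [++-] → (-1.145, -0.0768, -0.0616)–(-1.145, -1.92, -0.0616)  len=1.8432
  (v4,v1,v0) [-+-] → (0.0458, -1.92, -0.0616)–(-1.145, -1.92, -0.0616)  len=1.1908
  (v0,v3,v2) [-+-] → (-1.145, -0.0768, -0.0616)–(-1.145, 1.92, -0.0616)  len=1.9968
  (v5,v1,v4) [++-] → (0.0458, -1.92, -0.0616)–(1.145, -1.92, -0.0616)  len=1.0992
  (v3,v7,v2) [++-] → (-0.0458, 1.92, -0.0616)–(-1.145, 1.92, -0.0616)  len=1.0992
  (v2,v7,v6) [-+-] → (-0.0458, 1.92, -0.0616)–(1.145, 1.92, -0.0616)  len=1.1908
  (v6,v5,v4) [-+-] → (1.145, 0.0768, -0.0616)–(1.145, -1.92, -0.0616)  len=1.9968
  (v7,v5,v6) [++-] → (1.145, 0.0768, -0.0616)–(1.145, 1.92, -0.0616)  len=1.8432

Chained into 1 loop(s):
  loop 1: 8 segments, perimeter = 12.2600
Total perimeter = 12.260

loops=1 perimeter=12.260


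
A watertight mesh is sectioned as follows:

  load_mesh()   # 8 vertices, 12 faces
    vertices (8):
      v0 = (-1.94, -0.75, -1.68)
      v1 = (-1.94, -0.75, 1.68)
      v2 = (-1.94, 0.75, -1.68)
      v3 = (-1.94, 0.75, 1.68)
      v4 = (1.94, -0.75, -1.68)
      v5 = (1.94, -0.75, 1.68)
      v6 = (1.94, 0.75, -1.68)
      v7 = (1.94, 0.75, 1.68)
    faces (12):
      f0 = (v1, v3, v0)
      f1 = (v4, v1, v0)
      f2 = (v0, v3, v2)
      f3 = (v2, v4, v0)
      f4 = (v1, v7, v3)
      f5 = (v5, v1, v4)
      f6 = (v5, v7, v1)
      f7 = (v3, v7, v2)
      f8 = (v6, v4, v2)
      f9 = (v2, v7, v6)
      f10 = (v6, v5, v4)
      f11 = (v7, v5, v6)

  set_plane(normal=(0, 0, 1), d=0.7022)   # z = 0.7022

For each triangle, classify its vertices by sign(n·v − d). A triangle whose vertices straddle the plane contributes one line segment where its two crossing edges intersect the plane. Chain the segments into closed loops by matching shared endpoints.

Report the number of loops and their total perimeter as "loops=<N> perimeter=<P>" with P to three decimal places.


loops=1 perimeter=10.760

Straddling triangles (8 of 12):
  (v1,v3,v0) [++-] → (-1.94, 0.313482, 0.7022)–(-1.94, -0.75, 0.7022)  len=1.0635
  (v4,v1,v0) [-+-] → (-0.810874, -0.75, 0.7022)–(-1.94, -0.75, 0.7022)  len=1.1291
  (v0,v3,v2) [-+-] → (-1.94, 0.313482, 0.7022)–(-1.94, 0.75, 0.7022)  len=0.4365
  (v5,v1,v4) [++-] → (-0.810874, -0.75, 0.7022)–(1.94, -0.75, 0.7022)  len=2.7509
  (v3,v7,v2) [++-] → (0.810874, 0.75, 0.7022)–(-1.94, 0.75, 0.7022)  len=2.7509
  (v2,v7,v6) [-+-] → (0.810874, 0.75, 0.7022)–(1.94, 0.75, 0.7022)  len=1.1291
  (v6,v5,v4) [-+-] → (1.94, -0.313482, 0.7022)–(1.94, -0.75, 0.7022)  len=0.4365
  (v7,v5,v6) [++-] → (1.94, -0.313482, 0.7022)–(1.94, 0.75, 0.7022)  len=1.0635

Chained into 1 loop(s):
  loop 1: 8 segments, perimeter = 10.7600
Total perimeter = 10.760


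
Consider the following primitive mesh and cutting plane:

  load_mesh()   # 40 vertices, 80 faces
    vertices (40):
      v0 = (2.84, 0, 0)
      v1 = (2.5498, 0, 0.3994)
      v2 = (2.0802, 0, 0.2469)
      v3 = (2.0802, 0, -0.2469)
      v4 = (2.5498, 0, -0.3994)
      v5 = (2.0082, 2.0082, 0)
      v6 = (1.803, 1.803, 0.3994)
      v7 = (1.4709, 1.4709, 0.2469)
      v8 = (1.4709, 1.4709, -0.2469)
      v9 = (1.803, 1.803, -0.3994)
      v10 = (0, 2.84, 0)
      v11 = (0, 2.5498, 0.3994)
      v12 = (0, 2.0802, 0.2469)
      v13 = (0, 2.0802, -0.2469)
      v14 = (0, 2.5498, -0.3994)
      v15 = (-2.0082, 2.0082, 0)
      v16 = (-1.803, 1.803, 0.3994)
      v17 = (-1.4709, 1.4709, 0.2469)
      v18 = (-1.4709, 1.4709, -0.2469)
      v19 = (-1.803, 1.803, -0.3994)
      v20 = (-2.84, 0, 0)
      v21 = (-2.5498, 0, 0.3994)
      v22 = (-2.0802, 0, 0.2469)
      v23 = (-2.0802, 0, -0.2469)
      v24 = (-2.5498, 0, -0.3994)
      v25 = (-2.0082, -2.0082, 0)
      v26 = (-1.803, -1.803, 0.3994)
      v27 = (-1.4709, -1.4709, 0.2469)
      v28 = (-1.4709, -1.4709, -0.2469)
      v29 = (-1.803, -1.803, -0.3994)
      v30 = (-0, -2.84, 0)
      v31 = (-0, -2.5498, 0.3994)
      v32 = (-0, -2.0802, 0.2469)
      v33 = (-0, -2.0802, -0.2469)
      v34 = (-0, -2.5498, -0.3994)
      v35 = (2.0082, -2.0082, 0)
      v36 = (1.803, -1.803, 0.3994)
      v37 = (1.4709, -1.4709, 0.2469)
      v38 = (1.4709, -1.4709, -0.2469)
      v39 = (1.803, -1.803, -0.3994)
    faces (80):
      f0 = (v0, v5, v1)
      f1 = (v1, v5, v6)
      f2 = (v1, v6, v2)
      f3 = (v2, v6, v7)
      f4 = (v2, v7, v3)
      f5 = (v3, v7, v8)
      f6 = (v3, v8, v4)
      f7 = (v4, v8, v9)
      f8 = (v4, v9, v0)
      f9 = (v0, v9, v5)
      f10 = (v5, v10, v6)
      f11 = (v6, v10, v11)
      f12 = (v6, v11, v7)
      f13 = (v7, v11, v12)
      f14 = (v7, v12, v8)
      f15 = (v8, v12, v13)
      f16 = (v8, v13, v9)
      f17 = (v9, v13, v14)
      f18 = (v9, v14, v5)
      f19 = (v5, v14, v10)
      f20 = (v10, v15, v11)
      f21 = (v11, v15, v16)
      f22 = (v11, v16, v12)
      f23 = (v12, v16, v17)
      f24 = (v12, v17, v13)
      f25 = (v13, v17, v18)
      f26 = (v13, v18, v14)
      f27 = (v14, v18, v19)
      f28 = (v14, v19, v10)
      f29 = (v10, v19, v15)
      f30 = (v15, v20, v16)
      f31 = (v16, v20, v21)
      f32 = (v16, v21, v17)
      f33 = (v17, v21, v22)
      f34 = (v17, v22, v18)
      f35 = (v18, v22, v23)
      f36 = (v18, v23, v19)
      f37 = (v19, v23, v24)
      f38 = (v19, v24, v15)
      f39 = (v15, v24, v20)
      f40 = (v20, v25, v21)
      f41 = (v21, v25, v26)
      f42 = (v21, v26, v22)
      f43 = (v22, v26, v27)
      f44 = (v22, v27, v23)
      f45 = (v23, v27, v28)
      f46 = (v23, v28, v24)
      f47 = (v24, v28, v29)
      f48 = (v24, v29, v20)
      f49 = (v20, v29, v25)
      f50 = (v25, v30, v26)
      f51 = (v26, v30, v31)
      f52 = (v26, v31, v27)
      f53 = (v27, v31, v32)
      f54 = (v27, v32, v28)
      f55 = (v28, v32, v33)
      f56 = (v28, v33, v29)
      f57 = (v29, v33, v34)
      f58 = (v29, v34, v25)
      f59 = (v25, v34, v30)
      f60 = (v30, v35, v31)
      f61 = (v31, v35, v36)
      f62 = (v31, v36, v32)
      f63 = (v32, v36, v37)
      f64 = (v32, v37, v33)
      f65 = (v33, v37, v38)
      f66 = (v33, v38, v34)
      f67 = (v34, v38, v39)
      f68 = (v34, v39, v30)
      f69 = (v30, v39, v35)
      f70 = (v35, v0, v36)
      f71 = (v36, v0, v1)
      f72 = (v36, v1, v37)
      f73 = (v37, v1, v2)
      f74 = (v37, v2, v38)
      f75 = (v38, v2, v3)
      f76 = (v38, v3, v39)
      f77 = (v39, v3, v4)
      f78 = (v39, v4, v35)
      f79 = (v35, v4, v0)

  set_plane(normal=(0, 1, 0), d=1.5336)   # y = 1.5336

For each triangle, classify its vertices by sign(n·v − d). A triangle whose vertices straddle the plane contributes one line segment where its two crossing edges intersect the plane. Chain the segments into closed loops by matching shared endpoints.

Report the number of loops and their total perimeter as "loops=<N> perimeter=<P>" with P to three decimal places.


Straddling triangles (24 of 80):
  (v0,v5,v1) [-+-] → (2.20478, 1.5336, 0)–(2.1362, 1.5336, 0.0943906)  len=0.1167
  (v1,v5,v6) [-++] → (2.1362, 1.5336, 0.0943906)–(1.91459, 1.5336, 0.3994)  len=0.3770
  (v1,v6,v2) [-+-] → (1.91459, 1.5336, 0.3994)–(1.84442, 1.5336, 0.376614)  len=0.0738
  (v2,v6,v7) [-+-] → (1.84442, 1.5336, 0.376614)–(1.5336, 1.5336, 0.275692)  len=0.3268
  (v4,v8,v9) [--+] → (1.5336, 1.5336, -0.275692)–(1.91459, 1.5336, -0.3994)  len=0.4006
  (v4,v9,v0) [-+-] → (1.91459, 1.5336, -0.3994)–(1.95795, 1.5336, -0.339723)  len=0.0738
  (v0,v9,v5) [-++] → (1.95795, 1.5336, -0.339723)–(2.20478, 1.5336, 0)  len=0.4199
  (v6,v11,v7) [++-] → (1.38542, 1.5336, 0.255762)–(1.5336, 1.5336, 0.275692)  len=0.1495
  (v7,v11,v12) [-++] → (1.38542, 1.5336, 0.255762)–(1.31954, 1.5336, 0.2469)  len=0.0665
  (v7,v12,v8) [-+-] → (1.31954, 1.5336, 0.2469)–(1.31954, 1.5336, -0.196086)  len=0.4430
  (v8,v12,v13) [-++] → (1.31954, 1.5336, -0.196086)–(1.31954, 1.5336, -0.2469)  len=0.0508
  (v8,v13,v9) [-++] → (1.31954, 1.5336, -0.2469)–(1.5336, 1.5336, -0.275692)  len=0.2160
  (v12,v16,v17) [++-] → (-1.5336, 1.5336, 0.275692)–(-1.31954, 1.5336, 0.2469)  len=0.2160
  (v12,v17,v13) [+-+] → (-1.31954, 1.5336, 0.2469)–(-1.31954, 1.5336, 0.196086)  len=0.0508
  (v13,v17,v18) [+--] → (-1.31954, 1.5336, 0.196086)–(-1.31954, 1.5336, -0.2469)  len=0.4430
  (v13,v18,v14) [+-+] → (-1.31954, 1.5336, -0.2469)–(-1.38542, 1.5336, -0.255762)  len=0.0665
  (v14,v18,v19) [+-+] → (-1.38542, 1.5336, -0.255762)–(-1.5336, 1.5336, -0.275692)  len=0.1495
  (v15,v20,v16) [+-+] → (-2.20478, 1.5336, 0)–(-1.95795, 1.5336, 0.339723)  len=0.4199
  (v16,v20,v21) [+--] → (-1.95795, 1.5336, 0.339723)–(-1.91459, 1.5336, 0.3994)  len=0.0738
  (v16,v21,v17) [+--] → (-1.91459, 1.5336, 0.3994)–(-1.5336, 1.5336, 0.275692)  len=0.4006
  (v18,v23,v19) [--+] → (-1.84442, 1.5336, -0.376614)–(-1.5336, 1.5336, -0.275692)  len=0.3268
  (v19,v23,v24) [+--] → (-1.84442, 1.5336, -0.376614)–(-1.91459, 1.5336, -0.3994)  len=0.0738
  (v19,v24,v15) [+-+] → (-1.91459, 1.5336, -0.3994)–(-2.1362, 1.5336, -0.0943906)  len=0.3770
  (v15,v24,v20) [+--] → (-2.1362, 1.5336, -0.0943906)–(-2.20478, 1.5336, 0)  len=0.1167

Chained into 2 loop(s):
  loop 1: 12 segments, perimeter = 2.7143
  loop 2: 12 segments, perimeter = 2.7143
Total perimeter = 5.429

loops=2 perimeter=5.429


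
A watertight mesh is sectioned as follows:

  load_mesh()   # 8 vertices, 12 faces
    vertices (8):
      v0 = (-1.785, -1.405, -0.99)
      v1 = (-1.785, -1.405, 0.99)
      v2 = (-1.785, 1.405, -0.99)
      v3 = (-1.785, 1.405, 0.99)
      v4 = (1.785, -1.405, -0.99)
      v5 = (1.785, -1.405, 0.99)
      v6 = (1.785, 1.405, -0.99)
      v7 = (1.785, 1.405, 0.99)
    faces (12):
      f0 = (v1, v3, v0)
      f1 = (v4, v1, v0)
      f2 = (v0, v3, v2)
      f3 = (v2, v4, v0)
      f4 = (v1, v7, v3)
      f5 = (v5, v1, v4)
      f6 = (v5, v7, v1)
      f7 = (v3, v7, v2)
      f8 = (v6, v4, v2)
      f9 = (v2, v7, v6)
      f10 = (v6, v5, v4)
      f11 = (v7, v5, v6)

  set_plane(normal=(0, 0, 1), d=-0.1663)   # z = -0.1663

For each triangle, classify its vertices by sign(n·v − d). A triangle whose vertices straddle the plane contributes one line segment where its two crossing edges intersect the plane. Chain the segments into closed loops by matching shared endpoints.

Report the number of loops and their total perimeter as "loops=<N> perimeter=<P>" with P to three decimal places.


loops=1 perimeter=12.760

Straddling triangles (8 of 12):
  (v1,v3,v0) [++-] → (-1.785, -0.236012, -0.1663)–(-1.785, -1.405, -0.1663)  len=1.1690
  (v4,v1,v0) [-+-] → (0.299844, -1.405, -0.1663)–(-1.785, -1.405, -0.1663)  len=2.0848
  (v0,v3,v2) [-+-] → (-1.785, -0.236012, -0.1663)–(-1.785, 1.405, -0.1663)  len=1.6410
  (v5,v1,v4) [++-] → (0.299844, -1.405, -0.1663)–(1.785, -1.405, -0.1663)  len=1.4852
  (v3,v7,v2) [++-] → (-0.299844, 1.405, -0.1663)–(-1.785, 1.405, -0.1663)  len=1.4852
  (v2,v7,v6) [-+-] → (-0.299844, 1.405, -0.1663)–(1.785, 1.405, -0.1663)  len=2.0848
  (v6,v5,v4) [-+-] → (1.785, 0.236012, -0.1663)–(1.785, -1.405, -0.1663)  len=1.6410
  (v7,v5,v6) [++-] → (1.785, 0.236012, -0.1663)–(1.785, 1.405, -0.1663)  len=1.1690

Chained into 1 loop(s):
  loop 1: 8 segments, perimeter = 12.7600
Total perimeter = 12.760


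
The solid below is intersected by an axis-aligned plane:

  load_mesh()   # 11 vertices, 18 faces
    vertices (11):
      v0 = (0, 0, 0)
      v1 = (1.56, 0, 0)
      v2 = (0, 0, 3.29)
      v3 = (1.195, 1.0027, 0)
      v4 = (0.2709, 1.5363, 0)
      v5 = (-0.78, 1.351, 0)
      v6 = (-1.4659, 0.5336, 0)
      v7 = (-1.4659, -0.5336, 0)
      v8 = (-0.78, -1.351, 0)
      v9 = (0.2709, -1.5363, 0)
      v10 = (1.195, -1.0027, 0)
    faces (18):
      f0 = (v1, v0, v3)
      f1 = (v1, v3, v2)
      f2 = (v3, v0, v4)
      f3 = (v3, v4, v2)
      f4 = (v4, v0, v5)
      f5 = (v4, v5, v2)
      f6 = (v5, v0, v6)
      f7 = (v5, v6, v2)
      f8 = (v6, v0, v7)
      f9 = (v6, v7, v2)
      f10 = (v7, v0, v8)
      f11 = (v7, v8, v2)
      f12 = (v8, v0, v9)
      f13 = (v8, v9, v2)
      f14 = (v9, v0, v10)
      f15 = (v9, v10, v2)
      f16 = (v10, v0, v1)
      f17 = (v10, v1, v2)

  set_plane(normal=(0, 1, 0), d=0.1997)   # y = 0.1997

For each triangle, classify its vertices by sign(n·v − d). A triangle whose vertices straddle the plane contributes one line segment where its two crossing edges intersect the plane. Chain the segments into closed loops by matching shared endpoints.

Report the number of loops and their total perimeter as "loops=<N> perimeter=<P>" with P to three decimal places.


loops=1 perimeter=9.451

Straddling triangles (10 of 18):
  (v1,v0,v3) [--+] → (0.237999, 0.1997, 0)–(1.48731, 0.1997, 0)  len=1.2493
  (v1,v3,v2) [-+-] → (1.48731, 0.1997, 0)–(0.237999, 0.1997, 2.63476)  len=2.9159
  (v3,v0,v4) [+-+] → (0.237999, 0.1997, 0)–(0.0352136, 0.1997, 0)  len=0.2028
  (v3,v4,v2) [++-] → (0.0352136, 0.1997, 2.86234)–(0.237999, 0.1997, 2.63476)  len=0.3048
  (v4,v0,v5) [+-+] → (0.0352136, 0.1997, 0)–(-0.115297, 0.1997, 0)  len=0.1505
  (v4,v5,v2) [++-] → (-0.115297, 0.1997, 2.80368)–(0.0352136, 0.1997, 2.86234)  len=0.1615
  (v5,v0,v6) [+-+] → (-0.115297, 0.1997, 0)–(-0.548614, 0.1997, 0)  len=0.4333
  (v5,v6,v2) [++-] → (-0.548614, 0.1997, 2.05872)–(-0.115297, 0.1997, 2.80368)  len=0.8618
  (v6,v0,v7) [+--] → (-0.548614, 0.1997, 0)–(-1.4659, 0.1997, 0)  len=0.9173
  (v6,v7,v2) [+--] → (-1.4659, 0.1997, 0)–(-0.548614, 0.1997, 2.05872)  len=2.2538

Chained into 1 loop(s):
  loop 1: 10 segments, perimeter = 9.4512
Total perimeter = 9.451


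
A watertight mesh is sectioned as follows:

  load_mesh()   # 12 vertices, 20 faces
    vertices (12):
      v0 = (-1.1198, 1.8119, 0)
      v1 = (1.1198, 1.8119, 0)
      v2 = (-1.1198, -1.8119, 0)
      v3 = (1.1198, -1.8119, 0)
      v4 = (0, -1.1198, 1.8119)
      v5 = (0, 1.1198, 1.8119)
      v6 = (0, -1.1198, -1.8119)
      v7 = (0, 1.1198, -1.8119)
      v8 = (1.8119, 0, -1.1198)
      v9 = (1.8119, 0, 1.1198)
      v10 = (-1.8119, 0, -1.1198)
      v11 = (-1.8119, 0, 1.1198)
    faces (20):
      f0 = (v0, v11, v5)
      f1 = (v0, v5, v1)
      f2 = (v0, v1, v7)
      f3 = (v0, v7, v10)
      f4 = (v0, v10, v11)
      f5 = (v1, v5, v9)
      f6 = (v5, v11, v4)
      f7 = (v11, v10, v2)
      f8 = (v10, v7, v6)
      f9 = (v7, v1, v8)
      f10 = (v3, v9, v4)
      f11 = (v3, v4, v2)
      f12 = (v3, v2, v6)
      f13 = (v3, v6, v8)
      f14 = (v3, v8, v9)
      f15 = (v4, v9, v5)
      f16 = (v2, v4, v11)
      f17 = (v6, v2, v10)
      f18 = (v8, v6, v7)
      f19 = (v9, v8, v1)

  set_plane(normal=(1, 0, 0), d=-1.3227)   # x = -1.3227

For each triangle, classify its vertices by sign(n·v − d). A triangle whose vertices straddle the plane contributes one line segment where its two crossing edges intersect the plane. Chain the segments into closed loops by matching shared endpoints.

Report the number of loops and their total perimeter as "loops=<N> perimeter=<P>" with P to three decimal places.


Straddling triangles (8 of 20):
  (v0,v11,v5) [+-+] → (-1.3227, 1.28071, 0.328287)–(-1.3227, 0.302338, 1.30666)  len=1.3836
  (v0,v7,v10) [++-] → (-1.3227, 0.302338, -1.30666)–(-1.3227, 1.28071, -0.328287)  len=1.3836
  (v0,v10,v11) [+--] → (-1.3227, 1.28071, -0.328287)–(-1.3227, 1.28071, 0.328287)  len=0.6566
  (v5,v11,v4) [+-+] → (-1.3227, 0.302338, 1.30666)–(-1.3227, -0.302338, 1.30666)  len=0.6047
  (v11,v10,v2) [--+] → (-1.3227, -1.28071, -0.328287)–(-1.3227, -1.28071, 0.328287)  len=0.6566
  (v10,v7,v6) [-++] → (-1.3227, 0.302338, -1.30666)–(-1.3227, -0.302338, -1.30666)  len=0.6047
  (v2,v4,v11) [++-] → (-1.3227, -0.302338, 1.30666)–(-1.3227, -1.28071, 0.328287)  len=1.3836
  (v6,v2,v10) [++-] → (-1.3227, -1.28071, -0.328287)–(-1.3227, -0.302338, -1.30666)  len=1.3836

Chained into 1 loop(s):
  loop 1: 8 segments, perimeter = 8.0570
Total perimeter = 8.057

loops=1 perimeter=8.057


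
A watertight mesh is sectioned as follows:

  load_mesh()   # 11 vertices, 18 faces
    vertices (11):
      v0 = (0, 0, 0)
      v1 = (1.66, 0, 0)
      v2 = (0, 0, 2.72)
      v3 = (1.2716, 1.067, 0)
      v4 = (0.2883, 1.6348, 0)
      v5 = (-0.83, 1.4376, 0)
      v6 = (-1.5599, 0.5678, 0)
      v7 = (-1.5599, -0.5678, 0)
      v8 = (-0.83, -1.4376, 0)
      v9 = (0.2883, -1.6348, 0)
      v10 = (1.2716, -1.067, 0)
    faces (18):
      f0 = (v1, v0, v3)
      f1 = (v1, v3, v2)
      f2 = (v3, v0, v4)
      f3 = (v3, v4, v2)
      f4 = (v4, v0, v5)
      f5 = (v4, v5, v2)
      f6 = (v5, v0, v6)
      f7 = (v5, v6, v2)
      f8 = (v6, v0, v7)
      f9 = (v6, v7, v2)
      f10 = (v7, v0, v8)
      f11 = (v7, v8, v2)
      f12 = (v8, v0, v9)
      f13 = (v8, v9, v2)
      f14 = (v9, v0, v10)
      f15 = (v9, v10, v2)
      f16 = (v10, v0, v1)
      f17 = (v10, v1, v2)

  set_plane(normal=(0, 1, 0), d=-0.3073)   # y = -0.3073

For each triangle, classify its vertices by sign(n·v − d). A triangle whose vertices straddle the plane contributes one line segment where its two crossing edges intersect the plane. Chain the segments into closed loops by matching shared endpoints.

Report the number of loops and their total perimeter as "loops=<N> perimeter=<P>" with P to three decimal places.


loops=1 perimeter=8.584

Straddling triangles (10 of 18):
  (v6,v0,v7) [++-] → (-0.844236, -0.3073, 0)–(-1.5599, -0.3073, 0)  len=0.7157
  (v6,v7,v2) [+-+] → (-1.5599, -0.3073, 0)–(-0.844236, -0.3073, 1.2479)  len=1.4386
  (v7,v0,v8) [-+-] → (-0.844236, -0.3073, 0)–(-0.17742, -0.3073, 0)  len=0.6668
  (v7,v8,v2) [--+] → (-0.17742, -0.3073, 2.13858)–(-0.844236, -0.3073, 1.2479)  len=1.1126
  (v8,v0,v9) [-+-] → (-0.17742, -0.3073, 0)–(0.0541929, -0.3073, 0)  len=0.2316
  (v8,v9,v2) [--+] → (0.0541929, -0.3073, 2.20871)–(-0.17742, -0.3073, 2.13858)  len=0.2420
  (v9,v0,v10) [-+-] → (0.0541929, -0.3073, 0)–(0.366226, -0.3073, 0)  len=0.3120
  (v9,v10,v2) [--+] → (0.366226, -0.3073, 1.93663)–(0.0541929, -0.3073, 2.20871)  len=0.4140
  (v10,v0,v1) [-++] → (0.366226, -0.3073, 0)–(1.54814, -0.3073, 0)  len=1.1819
  (v10,v1,v2) [-++] → (1.54814, -0.3073, 0)–(0.366226, -0.3073, 1.93663)  len=2.2688

Chained into 1 loop(s):
  loop 1: 10 segments, perimeter = 8.5840
Total perimeter = 8.584


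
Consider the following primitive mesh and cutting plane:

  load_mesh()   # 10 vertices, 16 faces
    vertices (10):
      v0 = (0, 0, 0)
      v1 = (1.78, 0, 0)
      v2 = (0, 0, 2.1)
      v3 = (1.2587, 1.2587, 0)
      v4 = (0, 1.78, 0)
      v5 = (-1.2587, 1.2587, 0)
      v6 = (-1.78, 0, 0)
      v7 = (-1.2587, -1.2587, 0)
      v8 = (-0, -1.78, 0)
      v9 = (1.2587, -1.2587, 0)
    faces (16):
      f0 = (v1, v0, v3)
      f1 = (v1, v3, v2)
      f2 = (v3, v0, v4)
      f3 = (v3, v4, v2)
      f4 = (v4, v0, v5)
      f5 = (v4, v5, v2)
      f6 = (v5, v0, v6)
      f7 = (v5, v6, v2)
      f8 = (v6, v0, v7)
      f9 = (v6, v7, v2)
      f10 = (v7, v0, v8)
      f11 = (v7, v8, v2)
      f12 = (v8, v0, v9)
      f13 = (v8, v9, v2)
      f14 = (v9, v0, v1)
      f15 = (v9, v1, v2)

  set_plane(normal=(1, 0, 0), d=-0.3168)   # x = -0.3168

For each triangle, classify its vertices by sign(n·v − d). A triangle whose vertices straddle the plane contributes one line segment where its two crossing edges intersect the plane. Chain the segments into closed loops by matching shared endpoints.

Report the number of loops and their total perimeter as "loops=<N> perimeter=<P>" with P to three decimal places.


Straddling triangles (8 of 16):
  (v4,v0,v5) [++-] → (-0.3168, 0.3168, 0)–(-0.3168, 1.64879, 0)  len=1.3320
  (v4,v5,v2) [+-+] → (-0.3168, 1.64879, 0)–(-0.3168, 0.3168, 1.57145)  len=2.0600
  (v5,v0,v6) [-+-] → (-0.3168, 0.3168, 0)–(-0.3168, 0, 0)  len=0.3168
  (v5,v6,v2) [--+] → (-0.3168, 0, 1.72625)–(-0.3168, 0.3168, 1.57145)  len=0.3526
  (v6,v0,v7) [-+-] → (-0.3168, 0, 0)–(-0.3168, -0.3168, 0)  len=0.3168
  (v6,v7,v2) [--+] → (-0.3168, -0.3168, 1.57145)–(-0.3168, 0, 1.72625)  len=0.3526
  (v7,v0,v8) [-++] → (-0.3168, -0.3168, 0)–(-0.3168, -1.64879, 0)  len=1.3320
  (v7,v8,v2) [-++] → (-0.3168, -1.64879, 0)–(-0.3168, -0.3168, 1.57145)  len=2.0600

Chained into 1 loop(s):
  loop 1: 8 segments, perimeter = 8.1228
Total perimeter = 8.123

loops=1 perimeter=8.123


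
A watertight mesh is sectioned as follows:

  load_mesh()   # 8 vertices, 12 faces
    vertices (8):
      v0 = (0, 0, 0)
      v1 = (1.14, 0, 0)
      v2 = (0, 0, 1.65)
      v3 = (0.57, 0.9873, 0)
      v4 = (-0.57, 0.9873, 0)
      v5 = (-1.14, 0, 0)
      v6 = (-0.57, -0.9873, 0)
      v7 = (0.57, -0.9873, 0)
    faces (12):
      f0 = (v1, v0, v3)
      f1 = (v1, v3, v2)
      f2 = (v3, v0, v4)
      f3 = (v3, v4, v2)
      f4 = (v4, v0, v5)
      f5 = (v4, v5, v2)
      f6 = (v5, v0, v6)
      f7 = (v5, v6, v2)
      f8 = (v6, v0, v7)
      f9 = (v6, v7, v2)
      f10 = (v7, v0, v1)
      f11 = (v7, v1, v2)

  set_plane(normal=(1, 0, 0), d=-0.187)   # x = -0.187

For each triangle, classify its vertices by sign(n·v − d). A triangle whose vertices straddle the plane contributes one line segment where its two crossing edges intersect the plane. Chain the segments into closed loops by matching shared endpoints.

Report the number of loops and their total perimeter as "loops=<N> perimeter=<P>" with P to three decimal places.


Straddling triangles (8 of 12):
  (v3,v0,v4) [++-] → (-0.187, 0.323904, 0)–(-0.187, 0.9873, 0)  len=0.6634
  (v3,v4,v2) [+-+] → (-0.187, 0.9873, 0)–(-0.187, 0.323904, 1.10868)  len=1.2920
  (v4,v0,v5) [-+-] → (-0.187, 0.323904, 0)–(-0.187, 0, 0)  len=0.3239
  (v4,v5,v2) [--+] → (-0.187, 0, 1.37934)–(-0.187, 0.323904, 1.10868)  len=0.4221
  (v5,v0,v6) [-+-] → (-0.187, 0, 0)–(-0.187, -0.323904, 0)  len=0.3239
  (v5,v6,v2) [--+] → (-0.187, -0.323904, 1.10868)–(-0.187, 0, 1.37934)  len=0.4221
  (v6,v0,v7) [-++] → (-0.187, -0.323904, 0)–(-0.187, -0.9873, 0)  len=0.6634
  (v6,v7,v2) [-++] → (-0.187, -0.9873, 0)–(-0.187, -0.323904, 1.10868)  len=1.2920

Chained into 1 loop(s):
  loop 1: 8 segments, perimeter = 5.4028
Total perimeter = 5.403

loops=1 perimeter=5.403


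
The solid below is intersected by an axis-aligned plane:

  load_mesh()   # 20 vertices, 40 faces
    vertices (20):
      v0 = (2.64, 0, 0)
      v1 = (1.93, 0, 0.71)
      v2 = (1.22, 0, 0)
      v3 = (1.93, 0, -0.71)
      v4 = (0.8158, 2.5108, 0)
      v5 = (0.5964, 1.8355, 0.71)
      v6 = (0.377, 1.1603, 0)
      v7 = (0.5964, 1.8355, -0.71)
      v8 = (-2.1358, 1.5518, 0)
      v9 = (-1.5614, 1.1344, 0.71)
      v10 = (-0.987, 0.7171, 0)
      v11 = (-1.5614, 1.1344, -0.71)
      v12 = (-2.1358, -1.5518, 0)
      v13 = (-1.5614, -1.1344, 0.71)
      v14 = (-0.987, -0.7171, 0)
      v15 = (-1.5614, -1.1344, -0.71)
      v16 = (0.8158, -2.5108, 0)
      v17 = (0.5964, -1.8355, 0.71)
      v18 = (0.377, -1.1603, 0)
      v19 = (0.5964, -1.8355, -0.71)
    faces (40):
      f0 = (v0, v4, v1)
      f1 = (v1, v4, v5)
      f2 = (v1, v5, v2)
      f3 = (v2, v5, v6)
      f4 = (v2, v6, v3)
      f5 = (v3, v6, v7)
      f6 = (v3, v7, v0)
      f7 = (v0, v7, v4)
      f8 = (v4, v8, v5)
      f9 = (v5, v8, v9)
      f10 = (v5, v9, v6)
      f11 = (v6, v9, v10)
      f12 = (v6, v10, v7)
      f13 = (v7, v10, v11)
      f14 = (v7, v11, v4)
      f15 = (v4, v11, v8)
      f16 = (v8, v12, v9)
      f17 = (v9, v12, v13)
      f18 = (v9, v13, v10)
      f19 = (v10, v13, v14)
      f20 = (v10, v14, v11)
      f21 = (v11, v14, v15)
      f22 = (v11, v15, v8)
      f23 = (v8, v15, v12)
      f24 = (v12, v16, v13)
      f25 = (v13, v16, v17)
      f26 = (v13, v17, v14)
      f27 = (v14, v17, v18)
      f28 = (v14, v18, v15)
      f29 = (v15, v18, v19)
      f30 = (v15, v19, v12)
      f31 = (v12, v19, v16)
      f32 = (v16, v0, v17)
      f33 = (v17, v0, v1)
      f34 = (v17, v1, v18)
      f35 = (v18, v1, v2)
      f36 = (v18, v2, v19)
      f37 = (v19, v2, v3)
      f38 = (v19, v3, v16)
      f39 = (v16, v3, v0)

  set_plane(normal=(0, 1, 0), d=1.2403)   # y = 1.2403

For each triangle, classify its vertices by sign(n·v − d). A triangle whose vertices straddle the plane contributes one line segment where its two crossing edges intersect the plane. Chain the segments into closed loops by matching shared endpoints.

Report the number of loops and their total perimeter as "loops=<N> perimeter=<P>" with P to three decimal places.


Straddling triangles (16 of 40):
  (v0,v4,v1) [-+-] → (1.73887, 1.2403, 0)–(1.3796, 1.2403, 0.35927)  len=0.5081
  (v1,v4,v5) [-++] → (1.3796, 1.2403, 0.35927)–(1.02885, 1.2403, 0.71)  len=0.4960
  (v1,v5,v2) [-+-] → (1.02885, 1.2403, 0.71)–(0.798616, 1.2403, 0.479767)  len=0.3256
  (v2,v5,v6) [-+-] → (0.798616, 1.2403, 0.479767)–(0.402995, 1.2403, 0.0841232)  len=0.5595
  (v3,v6,v7) [--+] → (0.402995, 1.2403, -0.0841232)–(1.02885, 1.2403, -0.71)  len=0.8851
  (v3,v7,v0) [-+-] → (1.02885, 1.2403, -0.71)–(1.25908, 1.2403, -0.479767)  len=0.3256
  (v0,v7,v4) [-++] → (1.25908, 1.2403, -0.479767)–(1.73887, 1.2403, 0)  len=0.6785
  (v5,v8,v9) [++-] → (-1.70713, 1.2403, 0.529863)–(-1.23547, 1.2403, 0.71)  len=0.5049
  (v5,v9,v6) [+--] → (-1.23547, 1.2403, 0.71)–(0.402995, 1.2403, 0.0841232)  len=1.7539
  (v6,v10,v7) [--+] → (-0.246268, 1.2403, -0.332146)–(0.402995, 1.2403, -0.0841232)  len=0.6950
  (v7,v10,v11) [+--] → (-0.246268, 1.2403, -0.332146)–(-1.23547, 1.2403, -0.71)  len=1.0589
  (v7,v11,v4) [+-+] → (-1.23547, 1.2403, -0.71)–(-1.3785, 1.2403, -0.655373)  len=0.1531
  (v4,v11,v8) [+-+] → (-1.3785, 1.2403, -0.655373)–(-1.70713, 1.2403, -0.529863)  len=0.3518
  (v8,v12,v9) [+--] → (-2.1358, 1.2403, 0)–(-1.70713, 1.2403, 0.529863)  len=0.6816
  (v11,v15,v8) [--+] → (-2.06919, 1.2403, -0.0823338)–(-1.70713, 1.2403, -0.529863)  len=0.5756
  (v8,v15,v12) [+--] → (-2.06919, 1.2403, -0.0823338)–(-2.1358, 1.2403, 0)  len=0.1059

Chained into 1 loop(s):
  loop 1: 16 segments, perimeter = 9.6592
Total perimeter = 9.659

loops=1 perimeter=9.659


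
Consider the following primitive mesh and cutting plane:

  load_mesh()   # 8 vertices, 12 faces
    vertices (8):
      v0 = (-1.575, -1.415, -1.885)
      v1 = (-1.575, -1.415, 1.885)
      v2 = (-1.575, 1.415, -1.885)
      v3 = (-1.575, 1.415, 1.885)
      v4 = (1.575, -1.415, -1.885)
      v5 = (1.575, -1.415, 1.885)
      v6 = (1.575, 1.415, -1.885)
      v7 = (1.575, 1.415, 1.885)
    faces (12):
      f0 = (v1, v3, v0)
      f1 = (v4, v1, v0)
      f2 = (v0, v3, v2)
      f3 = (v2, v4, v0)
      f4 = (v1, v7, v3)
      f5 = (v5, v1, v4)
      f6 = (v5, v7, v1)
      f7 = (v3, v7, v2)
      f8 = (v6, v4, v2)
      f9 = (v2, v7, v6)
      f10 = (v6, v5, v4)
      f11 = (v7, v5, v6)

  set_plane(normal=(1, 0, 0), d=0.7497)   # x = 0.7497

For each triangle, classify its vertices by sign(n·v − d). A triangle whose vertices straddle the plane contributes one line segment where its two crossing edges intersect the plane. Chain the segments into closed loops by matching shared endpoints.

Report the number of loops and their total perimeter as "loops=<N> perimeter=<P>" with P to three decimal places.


loops=1 perimeter=13.200

Straddling triangles (8 of 12):
  (v4,v1,v0) [+--] → (0.7497, -1.415, -0.89726)–(0.7497, -1.415, -1.885)  len=0.9877
  (v2,v4,v0) [-+-] → (0.7497, -0.67354, -1.885)–(0.7497, -1.415, -1.885)  len=0.7415
  (v1,v7,v3) [-+-] → (0.7497, 0.67354, 1.885)–(0.7497, 1.415, 1.885)  len=0.7415
  (v5,v1,v4) [+-+] → (0.7497, -1.415, 1.885)–(0.7497, -1.415, -0.89726)  len=2.7823
  (v5,v7,v1) [++-] → (0.7497, 0.67354, 1.885)–(0.7497, -1.415, 1.885)  len=2.0885
  (v3,v7,v2) [-+-] → (0.7497, 1.415, 1.885)–(0.7497, 1.415, 0.89726)  len=0.9877
  (v6,v4,v2) [++-] → (0.7497, -0.67354, -1.885)–(0.7497, 1.415, -1.885)  len=2.0885
  (v2,v7,v6) [-++] → (0.7497, 1.415, 0.89726)–(0.7497, 1.415, -1.885)  len=2.7823

Chained into 1 loop(s):
  loop 1: 8 segments, perimeter = 13.2000
Total perimeter = 13.200
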